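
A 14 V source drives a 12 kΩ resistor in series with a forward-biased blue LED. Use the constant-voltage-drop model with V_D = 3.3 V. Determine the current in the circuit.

I ≈ 0.89 mA

KVL around the loop: 14 = V_D + I·R = 3.3 + I × 12 kΩ.
So I = (14 − 3.3) / 12 kΩ = 10.7 / 12 = 0.892 mA.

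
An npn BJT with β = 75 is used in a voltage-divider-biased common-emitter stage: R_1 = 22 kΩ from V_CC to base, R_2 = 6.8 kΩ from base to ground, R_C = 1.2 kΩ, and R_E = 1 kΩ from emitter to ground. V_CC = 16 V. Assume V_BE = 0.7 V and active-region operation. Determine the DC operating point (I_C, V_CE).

Thevenize the base divider: V_Th = V_CC·R_2/(R_1+R_2) = 16×6.8/28.8 = 3.78 V, R_Th = R_1‖R_2 = 5.19 kΩ.
Base-emitter loop: V_Th = I_B·R_Th + V_BE + (β+1)I_B·R_E, so I_B = (3.78 − 0.7) / (5.19 + 76×1) = 0.0379 mA.
I_C = β·I_B = 75×0.0379 = 2.84 mA, and I_E = (β+1)I_B = 2.88 mA.
V_CE = V_CC − I_C·R_C − I_E·R_E = 16 − 2.84×1.2 − 2.88×1 = 9.71 V.
V_CE = 9.71 V > 0.2 V confirms active-region operation.

I_C ≈ 2.8 mA, V_CE ≈ 9.7 V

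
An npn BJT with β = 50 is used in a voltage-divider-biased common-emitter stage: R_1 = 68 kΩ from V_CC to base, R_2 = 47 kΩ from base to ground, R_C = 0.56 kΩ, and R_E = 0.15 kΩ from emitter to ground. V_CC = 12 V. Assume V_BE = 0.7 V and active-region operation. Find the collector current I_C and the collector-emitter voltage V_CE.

Thevenize the base divider: V_Th = V_CC·R_2/(R_1+R_2) = 12×47/115 = 4.9 V, R_Th = R_1‖R_2 = 27.8 kΩ.
Base-emitter loop: V_Th = I_B·R_Th + V_BE + (β+1)I_B·R_E, so I_B = (4.9 − 0.7) / (27.8 + 51×0.15) = 0.119 mA.
I_C = β·I_B = 50×0.119 = 5.93 mA, and I_E = (β+1)I_B = 6.05 mA.
V_CE = V_CC − I_C·R_C − I_E·R_E = 12 − 5.93×0.56 − 6.05×0.15 = 7.77 V.
V_CE = 7.77 V > 0.2 V confirms active-region operation.

I_C ≈ 5.9 mA, V_CE ≈ 7.8 V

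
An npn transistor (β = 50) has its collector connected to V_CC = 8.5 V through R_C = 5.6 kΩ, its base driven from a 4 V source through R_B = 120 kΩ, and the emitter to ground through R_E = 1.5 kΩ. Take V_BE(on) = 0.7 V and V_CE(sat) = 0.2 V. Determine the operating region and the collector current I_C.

Assume active. Base-emitter loop: I_B = (V_BB − V_BE)/(R_B + (β+1)R_E) = (4 − 0.7)/(120 + 51×1.5) = 0.0168 mA.
I_C = β·I_B = 50×0.0168 = 0.84 mA.
V_CE = V_CC − I_C·R_C − I_E·R_E = 8.5 − 0.84×5.6 − 0.856×1.5 = 2.51 V > V_CE(sat), so the active-region assumption holds.

active; I_C ≈ 0.84 mA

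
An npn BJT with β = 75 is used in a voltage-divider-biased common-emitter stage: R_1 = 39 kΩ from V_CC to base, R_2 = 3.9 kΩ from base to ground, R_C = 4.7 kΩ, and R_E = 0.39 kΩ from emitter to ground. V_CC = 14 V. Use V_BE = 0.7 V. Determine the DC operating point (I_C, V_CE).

Thevenize the base divider: V_Th = V_CC·R_2/(R_1+R_2) = 14×3.9/42.9 = 1.27 V, R_Th = R_1‖R_2 = 3.55 kΩ.
Base-emitter loop: V_Th = I_B·R_Th + V_BE + (β+1)I_B·R_E, so I_B = (1.27 − 0.7) / (3.55 + 76×0.39) = 0.0173 mA.
I_C = β·I_B = 75×0.0173 = 1.29 mA, and I_E = (β+1)I_B = 1.31 mA.
V_CE = V_CC − I_C·R_C − I_E·R_E = 14 − 1.29×4.7 − 1.31×0.39 = 7.4 V.
V_CE = 7.4 V > 0.2 V confirms active-region operation.

I_C ≈ 1.3 mA, V_CE ≈ 7.4 V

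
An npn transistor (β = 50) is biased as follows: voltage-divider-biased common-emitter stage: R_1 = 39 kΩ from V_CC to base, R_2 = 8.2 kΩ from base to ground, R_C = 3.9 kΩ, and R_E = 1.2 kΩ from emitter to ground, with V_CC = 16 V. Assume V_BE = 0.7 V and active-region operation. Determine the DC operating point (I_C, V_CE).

Thevenize the base divider: V_Th = V_CC·R_2/(R_1+R_2) = 16×8.2/47.2 = 2.78 V, R_Th = R_1‖R_2 = 6.78 kΩ.
Base-emitter loop: V_Th = I_B·R_Th + V_BE + (β+1)I_B·R_E, so I_B = (2.78 − 0.7) / (6.78 + 51×1.2) = 0.0306 mA.
I_C = β·I_B = 50×0.0306 = 1.53 mA, and I_E = (β+1)I_B = 1.56 mA.
V_CE = V_CC − I_C·R_C − I_E·R_E = 16 − 1.53×3.9 − 1.56×1.2 = 8.16 V.
V_CE = 8.16 V > 0.2 V confirms active-region operation.

I_C ≈ 1.5 mA, V_CE ≈ 8.2 V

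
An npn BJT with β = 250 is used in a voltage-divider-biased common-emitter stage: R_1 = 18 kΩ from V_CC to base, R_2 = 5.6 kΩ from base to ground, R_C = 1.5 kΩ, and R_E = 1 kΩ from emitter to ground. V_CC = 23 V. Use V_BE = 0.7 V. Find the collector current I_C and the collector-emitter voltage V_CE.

I_C ≈ 4.7 mA, V_CE ≈ 11 V

Thevenize the base divider: V_Th = V_CC·R_2/(R_1+R_2) = 23×5.6/23.6 = 5.46 V, R_Th = R_1‖R_2 = 4.27 kΩ.
Base-emitter loop: V_Th = I_B·R_Th + V_BE + (β+1)I_B·R_E, so I_B = (5.46 − 0.7) / (4.27 + 251×1) = 0.0186 mA.
I_C = β·I_B = 250×0.0186 = 4.66 mA, and I_E = (β+1)I_B = 4.68 mA.
V_CE = V_CC − I_C·R_C − I_E·R_E = 23 − 4.66×1.5 − 4.68×1 = 11.3 V.
V_CE = 11.3 V > 0.2 V confirms active-region operation.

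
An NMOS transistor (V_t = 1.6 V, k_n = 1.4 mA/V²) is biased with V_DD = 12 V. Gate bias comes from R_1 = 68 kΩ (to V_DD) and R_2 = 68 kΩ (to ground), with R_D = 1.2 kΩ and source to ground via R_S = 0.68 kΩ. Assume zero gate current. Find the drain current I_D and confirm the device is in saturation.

V_G = V_DD·R_2/(R_1+R_2) = 12×68/136 = 6 V.
Assume saturation: I_D = (k_n/2)(V_GS − V_t)² with V_GS = V_G − I_D·R_S = 6 − 0.68·I_D.
Substituting gives 0.324·I_D² − 5.19·I_D + 13.6 = 0, with roots I_D = 3.28 or 12.7 mA.
The root I_D = 12.7 mA gives V_GS = -2.67 V ≤ V_t, so take I_D = 3.28 mA.
Then V_GS = 3.77 V and V_DS = V_DD − I_D(R_D+R_S) = 12 − 3.28×1.88 = 5.82 V.
Saturation requires V_DS ≥ V_GS − V_t = 2.17 V; 5.82 ≥ 2.17 ✓.

I_D ≈ 3.3 mA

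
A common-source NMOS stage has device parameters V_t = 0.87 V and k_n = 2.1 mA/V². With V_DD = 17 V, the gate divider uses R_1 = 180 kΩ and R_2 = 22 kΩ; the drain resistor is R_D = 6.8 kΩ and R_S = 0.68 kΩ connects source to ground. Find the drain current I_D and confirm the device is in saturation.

I_D ≈ 0.46 mA

V_G = V_DD·R_2/(R_1+R_2) = 17×22/202 = 1.85 V.
Assume saturation: I_D = (k_n/2)(V_GS − V_t)² with V_GS = V_G − I_D·R_S = 1.85 − 0.68·I_D.
Substituting gives 0.486·I_D² − 2.4·I_D + 1.01 = 0, with roots I_D = 0.465 or 4.48 mA.
The root I_D = 4.48 mA gives V_GS = -1.2 V ≤ V_t, so take I_D = 0.465 mA.
Then V_GS = 1.54 V and V_DS = V_DD − I_D(R_D+R_S) = 17 − 0.465×7.48 = 13.5 V.
Saturation requires V_DS ≥ V_GS − V_t = 0.665 V; 13.5 ≥ 0.665 ✓.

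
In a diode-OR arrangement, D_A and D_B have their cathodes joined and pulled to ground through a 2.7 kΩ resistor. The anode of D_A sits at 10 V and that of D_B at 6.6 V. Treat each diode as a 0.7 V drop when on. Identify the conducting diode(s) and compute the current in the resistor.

Only D_A conducts; I_R ≈ 3.4 mA

Assume both conduct. Then node N would need to be at both 10−0.7 = 9.3 V and 6.6−0.7 = 5.9 V, which is impossible.
Assume only D_A conducts: V_N = 10 − 0.7 = 9.3 V, so I_R = 9.3/2.7 = 3.44 mA.
Check D_B: its anode-to-cathode voltage is 6.6 − 9.3 = -2.7 V < 0.7 V, so it is off. The assumption is consistent.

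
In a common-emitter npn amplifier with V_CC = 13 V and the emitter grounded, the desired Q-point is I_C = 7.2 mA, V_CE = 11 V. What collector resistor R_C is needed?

Collector loop: V_CC = I_C·R_C + V_CE.
R_C = (V_CC − V_CE)/I_C = (13 − 11)/7.2 = 0.278 kΩ.

R_C ≈ 0.28 kΩ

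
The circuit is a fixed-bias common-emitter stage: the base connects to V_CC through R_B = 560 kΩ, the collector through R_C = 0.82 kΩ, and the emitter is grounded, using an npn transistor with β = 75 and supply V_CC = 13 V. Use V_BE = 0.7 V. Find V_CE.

V_CE ≈ 12 V

Base loop: V_CC = I_B·R_B + V_BE, so I_B = (13 − 0.7)/560 kΩ = 0.022 mA.
In the active region I_C = β·I_B = 75 × 0.022 = 1.65 mA.
Collector loop: V_CE = V_CC − I_C·R_C = 13 − 1.65×0.82 = 11.6 V.
Since V_CE = 11.6 V > V_CE(sat) ≈ 0.2 V, the transistor is in the active region as assumed.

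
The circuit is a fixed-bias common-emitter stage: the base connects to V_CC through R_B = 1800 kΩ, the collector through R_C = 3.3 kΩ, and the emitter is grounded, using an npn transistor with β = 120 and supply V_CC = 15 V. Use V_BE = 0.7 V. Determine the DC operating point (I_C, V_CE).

I_C ≈ 0.95 mA, V_CE ≈ 12 V

Base loop: V_CC = I_B·R_B + V_BE, so I_B = (15 − 0.7)/1800 kΩ = 0.00794 mA.
In the active region I_C = β·I_B = 120 × 0.00794 = 0.953 mA.
Collector loop: V_CE = V_CC − I_C·R_C = 15 − 0.953×3.3 = 11.9 V.
Since V_CE = 11.9 V > V_CE(sat) ≈ 0.2 V, the transistor is in the active region as assumed.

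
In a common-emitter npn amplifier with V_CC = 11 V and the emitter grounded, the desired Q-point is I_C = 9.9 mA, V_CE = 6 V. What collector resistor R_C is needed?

R_C ≈ 0.51 kΩ

Collector loop: V_CC = I_C·R_C + V_CE.
R_C = (V_CC − V_CE)/I_C = (11 − 6)/9.9 = 0.505 kΩ.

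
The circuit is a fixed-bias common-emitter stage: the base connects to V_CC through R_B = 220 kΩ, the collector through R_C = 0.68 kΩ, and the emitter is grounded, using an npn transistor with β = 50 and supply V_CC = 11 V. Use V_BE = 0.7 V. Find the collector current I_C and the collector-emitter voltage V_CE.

Base loop: V_CC = I_B·R_B + V_BE, so I_B = (11 − 0.7)/220 kΩ = 0.0468 mA.
In the active region I_C = β·I_B = 50 × 0.0468 = 2.34 mA.
Collector loop: V_CE = V_CC − I_C·R_C = 11 − 2.34×0.68 = 9.41 V.
Since V_CE = 9.41 V > V_CE(sat) ≈ 0.2 V, the transistor is in the active region as assumed.

I_C ≈ 2.3 mA, V_CE ≈ 9.4 V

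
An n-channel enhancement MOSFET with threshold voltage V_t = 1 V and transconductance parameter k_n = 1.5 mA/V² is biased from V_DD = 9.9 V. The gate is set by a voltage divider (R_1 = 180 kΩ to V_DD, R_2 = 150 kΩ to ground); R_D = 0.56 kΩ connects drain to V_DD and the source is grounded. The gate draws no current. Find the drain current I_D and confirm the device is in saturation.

I_D ≈ 9.2 mA

V_G = V_DD·R_2/(R_1+R_2) = 9.9×150/330 = 4.5 V. With the source grounded, V_GS = V_G = 4.5 V.
Assume saturation: I_D = (k_n/2)(V_GS − V_t)² = (1.5/2)×(4.5 − 1)² = 0.75×3.5² = 9.19 mA.
V_DS = V_DD − I_D·R_D = 9.9 − 9.19×0.56 = 4.75 V.
Saturation requires V_DS ≥ V_GS − V_t = 3.5 V; 4.75 ≥ 3.5 ✓.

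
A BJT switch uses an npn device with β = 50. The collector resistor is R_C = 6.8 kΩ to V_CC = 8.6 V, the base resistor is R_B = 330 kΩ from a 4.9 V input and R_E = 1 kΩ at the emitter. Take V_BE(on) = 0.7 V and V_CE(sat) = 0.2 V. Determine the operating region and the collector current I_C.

active; I_C ≈ 0.55 mA

Assume active. Base-emitter loop: I_B = (V_BB − V_BE)/(R_B + (β+1)R_E) = (4.9 − 0.7)/(330 + 51×1) = 0.011 mA.
I_C = β·I_B = 50×0.011 = 0.551 mA.
V_CE = V_CC − I_C·R_C − I_E·R_E = 8.6 − 0.551×6.8 − 0.562×1 = 4.29 V > V_CE(sat), so the active-region assumption holds.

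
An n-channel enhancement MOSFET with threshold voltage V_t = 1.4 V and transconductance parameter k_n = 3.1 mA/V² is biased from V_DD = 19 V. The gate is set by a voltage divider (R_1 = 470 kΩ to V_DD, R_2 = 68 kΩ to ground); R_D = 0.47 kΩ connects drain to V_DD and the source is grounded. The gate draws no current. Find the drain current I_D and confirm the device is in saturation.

V_G = V_DD·R_2/(R_1+R_2) = 19×68/538 = 2.4 V. With the source grounded, V_GS = V_G = 2.4 V.
Assume saturation: I_D = (k_n/2)(V_GS − V_t)² = (3.1/2)×(2.4 − 1.4)² = 1.55×1² = 1.55 mA.
V_DS = V_DD − I_D·R_D = 19 − 1.55×0.47 = 18.3 V.
Saturation requires V_DS ≥ V_GS − V_t = 1 V; 18.3 ≥ 1 ✓.

I_D ≈ 1.6 mA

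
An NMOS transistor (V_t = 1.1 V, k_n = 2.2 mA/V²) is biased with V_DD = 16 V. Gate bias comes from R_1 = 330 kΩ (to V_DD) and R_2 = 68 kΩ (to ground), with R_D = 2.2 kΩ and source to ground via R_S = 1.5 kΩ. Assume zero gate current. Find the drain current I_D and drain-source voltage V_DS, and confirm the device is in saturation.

I_D ≈ 0.6 mA, V_DS ≈ 14 V

V_G = V_DD·R_2/(R_1+R_2) = 16×68/398 = 2.73 V.
Assume saturation: I_D = (k_n/2)(V_GS − V_t)² with V_GS = V_G − I_D·R_S = 2.73 − 1.5·I_D.
Substituting gives 2.48·I_D² − 6.39·I_D + 2.94 = 0, with roots I_D = 0.598 or 1.98 mA.
The root I_D = 1.98 mA gives V_GS = -0.243 V ≤ V_t, so take I_D = 0.598 mA.
Then V_GS = 1.84 V and V_DS = V_DD − I_D(R_D+R_S) = 16 − 0.598×3.7 = 13.8 V.
Saturation requires V_DS ≥ V_GS − V_t = 0.737 V; 13.8 ≥ 0.737 ✓.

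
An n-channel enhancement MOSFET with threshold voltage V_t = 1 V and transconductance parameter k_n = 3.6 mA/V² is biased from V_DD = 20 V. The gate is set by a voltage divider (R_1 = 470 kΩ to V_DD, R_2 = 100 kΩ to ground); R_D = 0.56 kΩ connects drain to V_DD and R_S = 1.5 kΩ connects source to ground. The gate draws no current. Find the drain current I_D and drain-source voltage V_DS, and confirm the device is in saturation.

V_G = V_DD·R_2/(R_1+R_2) = 20×100/570 = 3.51 V.
Assume saturation: I_D = (k_n/2)(V_GS − V_t)² with V_GS = V_G − I_D·R_S = 3.51 − 1.5·I_D.
Substituting gives 4.05·I_D² − 14.5·I_D + 11.3 = 0, with roots I_D = 1.14 or 2.45 mA.
The root I_D = 2.45 mA gives V_GS = -0.167 V ≤ V_t, so take I_D = 1.14 mA.
Then V_GS = 1.8 V and V_DS = V_DD − I_D(R_D+R_S) = 20 − 1.14×2.06 = 17.6 V.
Saturation requires V_DS ≥ V_GS − V_t = 0.796 V; 17.6 ≥ 0.796 ✓.

I_D ≈ 1.1 mA, V_DS ≈ 18 V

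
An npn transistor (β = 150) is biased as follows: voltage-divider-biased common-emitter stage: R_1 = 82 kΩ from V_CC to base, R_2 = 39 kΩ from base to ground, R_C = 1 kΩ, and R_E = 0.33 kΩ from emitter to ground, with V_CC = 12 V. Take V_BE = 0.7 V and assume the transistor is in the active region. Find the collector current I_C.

Thevenize the base divider: V_Th = V_CC·R_2/(R_1+R_2) = 12×39/121 = 3.87 V, R_Th = R_1‖R_2 = 26.4 kΩ.
Base-emitter loop: V_Th = I_B·R_Th + V_BE + (β+1)I_B·R_E, so I_B = (3.87 − 0.7) / (26.4 + 151×0.33) = 0.0415 mA.
I_C = β·I_B = 150×0.0415 = 6.23 mA, and I_E = (β+1)I_B = 6.27 mA.
V_CE = V_CC − I_C·R_C − I_E·R_E = 12 − 6.23×1 − 6.27×0.33 = 3.7 V.
V_CE = 3.7 V > 0.2 V confirms active-region operation.

I_C ≈ 6.2 mA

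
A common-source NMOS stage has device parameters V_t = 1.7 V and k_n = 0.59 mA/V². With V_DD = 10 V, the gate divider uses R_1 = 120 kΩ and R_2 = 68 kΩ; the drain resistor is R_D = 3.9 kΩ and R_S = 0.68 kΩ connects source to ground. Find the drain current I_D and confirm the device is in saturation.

I_D ≈ 0.64 mA

V_G = V_DD·R_2/(R_1+R_2) = 10×68/188 = 3.62 V.
Assume saturation: I_D = (k_n/2)(V_GS − V_t)² with V_GS = V_G − I_D·R_S = 3.62 − 0.68·I_D.
Substituting gives 0.136·I_D² − 1.77·I_D + 1.08 = 0, with roots I_D = 0.645 or 12.3 mA.
The root I_D = 12.3 mA gives V_GS = -4.76 V ≤ V_t, so take I_D = 0.645 mA.
Then V_GS = 3.18 V and V_DS = V_DD − I_D(R_D+R_S) = 10 − 0.645×4.58 = 7.05 V.
Saturation requires V_DS ≥ V_GS − V_t = 1.48 V; 7.05 ≥ 1.48 ✓.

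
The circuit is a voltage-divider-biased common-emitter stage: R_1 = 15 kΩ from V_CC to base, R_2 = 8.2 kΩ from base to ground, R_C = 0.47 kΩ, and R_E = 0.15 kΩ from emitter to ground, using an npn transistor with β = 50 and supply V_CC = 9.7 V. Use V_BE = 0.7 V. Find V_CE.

V_CE ≈ 3.1 V

Thevenize the base divider: V_Th = V_CC·R_2/(R_1+R_2) = 9.7×8.2/23.2 = 3.43 V, R_Th = R_1‖R_2 = 5.3 kΩ.
Base-emitter loop: V_Th = I_B·R_Th + V_BE + (β+1)I_B·R_E, so I_B = (3.43 − 0.7) / (5.3 + 51×0.15) = 0.211 mA.
I_C = β·I_B = 50×0.211 = 10.5 mA, and I_E = (β+1)I_B = 10.7 mA.
V_CE = V_CC − I_C·R_C − I_E·R_E = 9.7 − 10.5×0.47 − 10.7×0.15 = 3.14 V.
V_CE = 3.14 V > 0.2 V confirms active-region operation.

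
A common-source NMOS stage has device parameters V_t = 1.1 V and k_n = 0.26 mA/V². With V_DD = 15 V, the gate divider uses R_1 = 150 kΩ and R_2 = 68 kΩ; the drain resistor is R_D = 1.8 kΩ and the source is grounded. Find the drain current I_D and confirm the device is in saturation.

V_G = V_DD·R_2/(R_1+R_2) = 15×68/218 = 4.68 V. With the source grounded, V_GS = V_G = 4.68 V.
Assume saturation: I_D = (k_n/2)(V_GS − V_t)² = (0.26/2)×(4.68 − 1.1)² = 0.13×3.58² = 1.67 mA.
V_DS = V_DD − I_D·R_D = 15 − 1.67×1.8 = 12 V.
Saturation requires V_DS ≥ V_GS − V_t = 3.58 V; 12 ≥ 3.58 ✓.

I_D ≈ 1.7 mA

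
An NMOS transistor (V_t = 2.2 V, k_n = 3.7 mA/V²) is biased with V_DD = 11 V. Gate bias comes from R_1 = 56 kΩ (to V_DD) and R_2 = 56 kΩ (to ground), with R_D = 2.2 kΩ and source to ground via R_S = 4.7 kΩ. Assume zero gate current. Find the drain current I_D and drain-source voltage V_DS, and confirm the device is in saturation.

I_D ≈ 0.58 mA, V_DS ≈ 7 V

V_G = V_DD·R_2/(R_1+R_2) = 11×56/112 = 5.5 V.
Assume saturation: I_D = (k_n/2)(V_GS − V_t)² with V_GS = V_G − I_D·R_S = 5.5 − 4.7·I_D.
Substituting gives 40.9·I_D² − 58.4·I_D + 20.1 = 0, with roots I_D = 0.583 or 0.846 mA.
The root I_D = 0.846 mA gives V_GS = 1.52 V ≤ V_t, so take I_D = 0.583 mA.
Then V_GS = 2.76 V and V_DS = V_DD − I_D(R_D+R_S) = 11 − 0.583×6.9 = 6.98 V.
Saturation requires V_DS ≥ V_GS − V_t = 0.561 V; 6.98 ≥ 0.561 ✓.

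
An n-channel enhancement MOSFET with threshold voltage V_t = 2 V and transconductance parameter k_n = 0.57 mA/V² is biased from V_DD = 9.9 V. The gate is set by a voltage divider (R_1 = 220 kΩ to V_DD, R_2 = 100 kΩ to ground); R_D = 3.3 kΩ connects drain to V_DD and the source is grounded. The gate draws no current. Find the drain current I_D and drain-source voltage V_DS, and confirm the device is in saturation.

V_G = V_DD·R_2/(R_1+R_2) = 9.9×100/320 = 3.09 V. With the source grounded, V_GS = V_G = 3.09 V.
Assume saturation: I_D = (k_n/2)(V_GS − V_t)² = (0.57/2)×(3.09 − 2)² = 0.285×1.09² = 0.341 mA.
V_DS = V_DD − I_D·R_D = 9.9 − 0.341×3.3 = 8.77 V.
Saturation requires V_DS ≥ V_GS − V_t = 1.09 V; 8.77 ≥ 1.09 ✓.

I_D ≈ 0.34 mA, V_DS ≈ 8.8 V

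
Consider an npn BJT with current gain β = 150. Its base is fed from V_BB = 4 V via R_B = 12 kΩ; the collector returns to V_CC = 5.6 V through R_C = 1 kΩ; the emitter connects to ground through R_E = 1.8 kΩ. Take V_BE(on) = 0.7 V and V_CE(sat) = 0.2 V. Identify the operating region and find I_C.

active; I_C ≈ 1.7 mA

Assume active. Base-emitter loop: I_B = (V_BB − V_BE)/(R_B + (β+1)R_E) = (4 − 0.7)/(12 + 151×1.8) = 0.0116 mA.
I_C = β·I_B = 150×0.0116 = 1.74 mA.
V_CE = V_CC − I_C·R_C − I_E·R_E = 5.6 − 1.74×1 − 1.76×1.8 = 0.695 V > V_CE(sat), so the active-region assumption holds.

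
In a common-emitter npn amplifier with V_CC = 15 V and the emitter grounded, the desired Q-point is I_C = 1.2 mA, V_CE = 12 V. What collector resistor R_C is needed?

R_C ≈ 2.5 kΩ

Collector loop: V_CC = I_C·R_C + V_CE.
R_C = (V_CC − V_CE)/I_C = (15 − 12)/1.2 = 2.5 kΩ.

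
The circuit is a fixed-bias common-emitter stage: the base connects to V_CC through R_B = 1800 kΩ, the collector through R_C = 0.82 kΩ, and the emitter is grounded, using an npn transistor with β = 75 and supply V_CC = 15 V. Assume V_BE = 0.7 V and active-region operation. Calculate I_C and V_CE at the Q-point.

I_C ≈ 0.6 mA, V_CE ≈ 15 V

Base loop: V_CC = I_B·R_B + V_BE, so I_B = (15 − 0.7)/1800 kΩ = 0.00794 mA.
In the active region I_C = β·I_B = 75 × 0.00794 = 0.596 mA.
Collector loop: V_CE = V_CC − I_C·R_C = 15 − 0.596×0.82 = 14.5 V.
Since V_CE = 14.5 V > V_CE(sat) ≈ 0.2 V, the transistor is in the active region as assumed.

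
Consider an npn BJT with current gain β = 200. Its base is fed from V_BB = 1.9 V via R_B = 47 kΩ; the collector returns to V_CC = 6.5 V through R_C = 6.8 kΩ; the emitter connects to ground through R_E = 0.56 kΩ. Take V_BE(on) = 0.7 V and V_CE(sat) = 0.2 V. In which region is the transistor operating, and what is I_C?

Assume active: I_B = (1.9 − 0.7)/(47 + 201×0.56) = 0.00752 mA, I_C = β·I_B = 1.5 mA.
Then V_CE = 6.5 − 1.5×6.8 − 1.51×0.56 = -4.57 V < 0.2 V — the active assumption fails.
Re-solve with V_CE = 0.2 V. KCL at the emitter: V_E/R_E = (V_BB−0.7−V_E)/R_B + (V_CC−0.2−V_E)/R_C, giving V_E = 0.487 V.
I_C = (V_CC − 0.2 − V_E)/R_C = (6.3 − 0.487)/6.8 = 0.855 mA.
Check: I_B = (1.2 − 0.487)/47 = 0.0152 mA, and β·I_B = 3.03 mA > I_C, confirming saturation.

saturation; I_C ≈ 0.85 mA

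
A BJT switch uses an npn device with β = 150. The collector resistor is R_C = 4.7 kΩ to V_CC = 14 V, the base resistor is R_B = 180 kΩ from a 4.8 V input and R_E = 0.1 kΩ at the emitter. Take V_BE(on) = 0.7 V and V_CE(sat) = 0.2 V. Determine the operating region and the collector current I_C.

saturation; I_C ≈ 2.9 mA

Assume active: I_B = (4.8 − 0.7)/(180 + 151×0.1) = 0.021 mA, I_C = β·I_B = 3.15 mA.
Then V_CE = 14 − 3.15×4.7 − 3.17×0.1 = -1.13 V < 0.2 V — the active assumption fails.
Re-solve with V_CE = 0.2 V. KCL at the emitter: V_E/R_E = (V_BB−0.7−V_E)/R_B + (V_CC−0.2−V_E)/R_C, giving V_E = 0.29 V.
I_C = (V_CC − 0.2 − V_E)/R_C = (13.8 − 0.29)/4.7 = 2.87 mA.
Check: I_B = (4.1 − 0.29)/180 = 0.0212 mA, and β·I_B = 3.18 mA > I_C, confirming saturation.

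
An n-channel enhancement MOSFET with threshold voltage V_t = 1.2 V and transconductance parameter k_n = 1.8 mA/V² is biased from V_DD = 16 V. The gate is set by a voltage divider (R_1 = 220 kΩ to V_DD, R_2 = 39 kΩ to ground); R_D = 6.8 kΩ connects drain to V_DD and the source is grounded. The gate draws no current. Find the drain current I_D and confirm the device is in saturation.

I_D ≈ 1.3 mA

V_G = V_DD·R_2/(R_1+R_2) = 16×39/259 = 2.41 V. With the source grounded, V_GS = V_G = 2.41 V.
Assume saturation: I_D = (k_n/2)(V_GS − V_t)² = (1.8/2)×(2.41 − 1.2)² = 0.9×1.21² = 1.32 mA.
V_DS = V_DD − I_D·R_D = 16 − 1.32×6.8 = 7.05 V.
Saturation requires V_DS ≥ V_GS − V_t = 1.21 V; 7.05 ≥ 1.21 ✓.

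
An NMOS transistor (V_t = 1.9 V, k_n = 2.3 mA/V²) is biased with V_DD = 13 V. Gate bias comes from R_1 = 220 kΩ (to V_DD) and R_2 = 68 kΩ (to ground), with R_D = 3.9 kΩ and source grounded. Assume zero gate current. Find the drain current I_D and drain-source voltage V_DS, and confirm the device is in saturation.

I_D ≈ 1.6 mA, V_DS ≈ 6.9 V

V_G = V_DD·R_2/(R_1+R_2) = 13×68/288 = 3.07 V. With the source grounded, V_GS = V_G = 3.07 V.
Assume saturation: I_D = (k_n/2)(V_GS − V_t)² = (2.3/2)×(3.07 − 1.9)² = 1.15×1.17² = 1.57 mA.
V_DS = V_DD − I_D·R_D = 13 − 1.57×3.9 = 6.87 V.
Saturation requires V_DS ≥ V_GS − V_t = 1.17 V; 6.87 ≥ 1.17 ✓.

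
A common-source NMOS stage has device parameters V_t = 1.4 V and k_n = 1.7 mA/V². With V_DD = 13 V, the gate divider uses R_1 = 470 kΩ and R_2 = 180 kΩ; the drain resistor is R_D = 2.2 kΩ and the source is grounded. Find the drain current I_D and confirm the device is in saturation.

V_G = V_DD·R_2/(R_1+R_2) = 13×180/650 = 3.6 V. With the source grounded, V_GS = V_G = 3.6 V.
Assume saturation: I_D = (k_n/2)(V_GS − V_t)² = (1.7/2)×(3.6 − 1.4)² = 0.85×2.2² = 4.11 mA.
V_DS = V_DD − I_D·R_D = 13 − 4.11×2.2 = 3.95 V.
Saturation requires V_DS ≥ V_GS − V_t = 2.2 V; 3.95 ≥ 2.2 ✓.

I_D ≈ 4.1 mA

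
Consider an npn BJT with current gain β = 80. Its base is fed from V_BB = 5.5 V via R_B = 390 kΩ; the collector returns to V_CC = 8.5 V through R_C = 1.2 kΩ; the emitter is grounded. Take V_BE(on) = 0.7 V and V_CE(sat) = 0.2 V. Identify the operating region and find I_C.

Assume active. Base-emitter loop: I_B = (V_BB − V_BE)/R_B = (5.5 − 0.7)/390 = 0.0123 mA.
I_C = β·I_B = 80×0.0123 = 0.985 mA.
V_CE = V_CC − I_C·R_C = 8.5 − 0.985×1.2 = 7.32 V > V_CE(sat), so the active-region assumption holds.

active; I_C ≈ 0.98 mA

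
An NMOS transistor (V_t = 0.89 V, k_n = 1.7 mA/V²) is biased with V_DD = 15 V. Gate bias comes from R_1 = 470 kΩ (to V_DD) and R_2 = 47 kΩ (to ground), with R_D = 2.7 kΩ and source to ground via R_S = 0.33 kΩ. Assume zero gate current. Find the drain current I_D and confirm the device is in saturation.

I_D ≈ 0.15 mA

V_G = V_DD·R_2/(R_1+R_2) = 15×47/517 = 1.36 V.
Assume saturation: I_D = (k_n/2)(V_GS − V_t)² with V_GS = V_G − I_D·R_S = 1.36 − 0.33·I_D.
Substituting gives 0.0926·I_D² − 1.27·I_D + 0.191 = 0, with roots I_D = 0.152 or 13.5 mA.
The root I_D = 13.5 mA gives V_GS = -3.1 V ≤ V_t, so take I_D = 0.152 mA.
Then V_GS = 1.31 V and V_DS = V_DD − I_D(R_D+R_S) = 15 − 0.152×3.03 = 14.5 V.
Saturation requires V_DS ≥ V_GS − V_t = 0.423 V; 14.5 ≥ 0.423 ✓.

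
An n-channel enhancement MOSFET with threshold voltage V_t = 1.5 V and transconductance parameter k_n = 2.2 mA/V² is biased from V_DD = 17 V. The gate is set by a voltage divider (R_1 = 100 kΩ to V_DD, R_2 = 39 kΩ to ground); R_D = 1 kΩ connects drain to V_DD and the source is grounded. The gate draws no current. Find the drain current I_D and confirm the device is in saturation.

I_D ≈ 12 mA

V_G = V_DD·R_2/(R_1+R_2) = 17×39/139 = 4.77 V. With the source grounded, V_GS = V_G = 4.77 V.
Assume saturation: I_D = (k_n/2)(V_GS − V_t)² = (2.2/2)×(4.77 − 1.5)² = 1.1×3.27² = 11.8 mA.
V_DS = V_DD − I_D·R_D = 17 − 11.8×1 = 5.24 V.
Saturation requires V_DS ≥ V_GS − V_t = 3.27 V; 5.24 ≥ 3.27 ✓.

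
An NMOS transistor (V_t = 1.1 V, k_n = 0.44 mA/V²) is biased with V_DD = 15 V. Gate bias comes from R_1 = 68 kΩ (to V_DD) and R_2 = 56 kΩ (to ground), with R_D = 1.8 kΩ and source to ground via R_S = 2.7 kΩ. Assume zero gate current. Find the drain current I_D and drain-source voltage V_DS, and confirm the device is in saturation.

I_D ≈ 1.2 mA, V_DS ≈ 9.5 V

V_G = V_DD·R_2/(R_1+R_2) = 15×56/124 = 6.77 V.
Assume saturation: I_D = (k_n/2)(V_GS − V_t)² with V_GS = V_G − I_D·R_S = 6.77 − 2.7·I_D.
Substituting gives 1.6·I_D² − 7.74·I_D + 7.08 = 0, with roots I_D = 1.23 or 3.6 mA.
The root I_D = 3.6 mA gives V_GS = -2.95 V ≤ V_t, so take I_D = 1.23 mA.
Then V_GS = 3.46 V and V_DS = V_DD − I_D(R_D+R_S) = 15 − 1.23×4.5 = 9.48 V.
Saturation requires V_DS ≥ V_GS − V_t = 2.36 V; 9.48 ≥ 2.36 ✓.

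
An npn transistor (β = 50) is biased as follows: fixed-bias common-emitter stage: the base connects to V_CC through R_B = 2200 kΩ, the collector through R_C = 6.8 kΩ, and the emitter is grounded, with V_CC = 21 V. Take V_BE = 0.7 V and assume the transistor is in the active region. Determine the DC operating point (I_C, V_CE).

I_C ≈ 0.46 mA, V_CE ≈ 18 V

Base loop: V_CC = I_B·R_B + V_BE, so I_B = (21 − 0.7)/2200 kΩ = 0.00923 mA.
In the active region I_C = β·I_B = 50 × 0.00923 = 0.461 mA.
Collector loop: V_CE = V_CC − I_C·R_C = 21 − 0.461×6.8 = 17.9 V.
Since V_CE = 17.9 V > V_CE(sat) ≈ 0.2 V, the transistor is in the active region as assumed.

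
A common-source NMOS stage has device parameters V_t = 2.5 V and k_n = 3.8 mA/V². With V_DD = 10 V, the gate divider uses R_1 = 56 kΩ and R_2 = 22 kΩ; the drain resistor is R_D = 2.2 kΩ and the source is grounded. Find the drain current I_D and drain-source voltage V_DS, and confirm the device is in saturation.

I_D ≈ 0.2 mA, V_DS ≈ 9.6 V

V_G = V_DD·R_2/(R_1+R_2) = 10×22/78 = 2.82 V. With the source grounded, V_GS = V_G = 2.82 V.
Assume saturation: I_D = (k_n/2)(V_GS − V_t)² = (3.8/2)×(2.82 − 2.5)² = 1.9×0.321² = 0.195 mA.
V_DS = V_DD − I_D·R_D = 10 − 0.195×2.2 = 9.57 V.
Saturation requires V_DS ≥ V_GS − V_t = 0.321 V; 9.57 ≥ 0.321 ✓.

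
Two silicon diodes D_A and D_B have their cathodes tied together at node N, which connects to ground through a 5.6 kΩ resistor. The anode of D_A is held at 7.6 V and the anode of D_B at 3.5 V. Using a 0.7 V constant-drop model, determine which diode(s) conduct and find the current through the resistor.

Only D_A conducts; I_R ≈ 1.2 mA

Assume both conduct. Then node N would need to be at both 7.6−0.7 = 6.9 V and 3.5−0.7 = 2.8 V, which is impossible.
Assume only D_A conducts: V_N = 7.6 − 0.7 = 6.9 V, so I_R = 6.9/5.6 = 1.23 mA.
Check D_B: its anode-to-cathode voltage is 3.5 − 6.9 = -3.4 V < 0.7 V, so it is off. The assumption is consistent.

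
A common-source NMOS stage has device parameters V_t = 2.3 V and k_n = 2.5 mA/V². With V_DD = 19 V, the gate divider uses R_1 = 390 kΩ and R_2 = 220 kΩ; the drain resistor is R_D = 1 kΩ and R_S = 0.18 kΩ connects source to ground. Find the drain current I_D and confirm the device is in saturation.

I_D ≈ 9.8 mA

V_G = V_DD·R_2/(R_1+R_2) = 19×220/610 = 6.85 V.
Assume saturation: I_D = (k_n/2)(V_GS − V_t)² with V_GS = V_G − I_D·R_S = 6.85 − 0.18·I_D.
Substituting gives 0.0405·I_D² − 3.05·I_D + 25.9 = 0, with roots I_D = 9.76 or 65.5 mA.
The root I_D = 65.5 mA gives V_GS = -4.94 V ≤ V_t, so take I_D = 9.76 mA.
Then V_GS = 5.09 V and V_DS = V_DD − I_D(R_D+R_S) = 19 − 9.76×1.18 = 7.48 V.
Saturation requires V_DS ≥ V_GS − V_t = 2.79 V; 7.48 ≥ 2.79 ✓.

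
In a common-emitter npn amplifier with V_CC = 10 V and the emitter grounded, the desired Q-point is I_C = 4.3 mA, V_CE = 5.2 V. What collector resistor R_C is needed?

Collector loop: V_CC = I_C·R_C + V_CE.
R_C = (V_CC − V_CE)/I_C = (10 − 5.2)/4.3 = 1.12 kΩ.

R_C ≈ 1.1 kΩ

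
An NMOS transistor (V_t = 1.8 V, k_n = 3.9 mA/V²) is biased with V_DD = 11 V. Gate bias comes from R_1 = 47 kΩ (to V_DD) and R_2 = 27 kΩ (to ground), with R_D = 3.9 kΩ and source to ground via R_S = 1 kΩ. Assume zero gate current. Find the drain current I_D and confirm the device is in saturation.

V_G = V_DD·R_2/(R_1+R_2) = 11×27/74 = 4.01 V.
Assume saturation: I_D = (k_n/2)(V_GS − V_t)² with V_GS = V_G − I_D·R_S = 4.01 − 1·I_D.
Substituting gives 1.95·I_D² − 9.63·I_D + 9.55 = 0, with roots I_D = 1.37 or 3.57 mA.
The root I_D = 3.57 mA gives V_GS = 0.448 V ≤ V_t, so take I_D = 1.37 mA.
Then V_GS = 2.64 V and V_DS = V_DD − I_D(R_D+R_S) = 11 − 1.37×4.9 = 4.27 V.
Saturation requires V_DS ≥ V_GS − V_t = 0.839 V; 4.27 ≥ 0.839 ✓.

I_D ≈ 1.4 mA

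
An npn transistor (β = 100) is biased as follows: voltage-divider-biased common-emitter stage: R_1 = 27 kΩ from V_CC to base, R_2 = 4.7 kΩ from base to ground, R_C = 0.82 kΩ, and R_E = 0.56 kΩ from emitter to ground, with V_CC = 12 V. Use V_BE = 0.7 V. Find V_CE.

V_CE ≈ 9.5 V

Thevenize the base divider: V_Th = V_CC·R_2/(R_1+R_2) = 12×4.7/31.7 = 1.78 V, R_Th = R_1‖R_2 = 4 kΩ.
Base-emitter loop: V_Th = I_B·R_Th + V_BE + (β+1)I_B·R_E, so I_B = (1.78 − 0.7) / (4 + 101×0.56) = 0.0178 mA.
I_C = β·I_B = 100×0.0178 = 1.78 mA, and I_E = (β+1)I_B = 1.8 mA.
V_CE = V_CC − I_C·R_C − I_E·R_E = 12 − 1.78×0.82 − 1.8×0.56 = 9.53 V.
V_CE = 9.53 V > 0.2 V confirms active-region operation.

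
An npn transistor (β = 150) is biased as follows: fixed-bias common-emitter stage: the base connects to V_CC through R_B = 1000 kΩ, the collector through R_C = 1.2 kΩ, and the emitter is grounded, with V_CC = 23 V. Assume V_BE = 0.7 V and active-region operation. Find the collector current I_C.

Base loop: V_CC = I_B·R_B + V_BE, so I_B = (23 − 0.7)/1000 kΩ = 0.0223 mA.
In the active region I_C = β·I_B = 150 × 0.0223 = 3.35 mA.
Collector loop: V_CE = V_CC − I_C·R_C = 23 − 3.35×1.2 = 19 V.
Since V_CE = 19 V > V_CE(sat) ≈ 0.2 V, the transistor is in the active region as assumed.

I_C ≈ 3.3 mA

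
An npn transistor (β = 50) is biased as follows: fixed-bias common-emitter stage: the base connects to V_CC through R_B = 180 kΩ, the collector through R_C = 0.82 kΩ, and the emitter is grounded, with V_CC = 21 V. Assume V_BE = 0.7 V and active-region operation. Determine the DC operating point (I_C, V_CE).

I_C ≈ 5.6 mA, V_CE ≈ 16 V

Base loop: V_CC = I_B·R_B + V_BE, so I_B = (21 − 0.7)/180 kΩ = 0.113 mA.
In the active region I_C = β·I_B = 50 × 0.113 = 5.64 mA.
Collector loop: V_CE = V_CC − I_C·R_C = 21 − 5.64×0.82 = 16.4 V.
Since V_CE = 16.4 V > V_CE(sat) ≈ 0.2 V, the transistor is in the active region as assumed.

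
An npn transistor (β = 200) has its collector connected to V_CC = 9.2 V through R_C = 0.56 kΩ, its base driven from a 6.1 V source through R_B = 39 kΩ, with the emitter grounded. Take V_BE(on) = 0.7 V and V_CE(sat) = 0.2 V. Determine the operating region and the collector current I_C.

Assume active: I_B = (6.1 − 0.7)/39 = 0.138 mA, giving I_C = β·I_B = 27.7 mA.
But then V_CE = 9.2 − 27.7×0.56 = -6.31 V < V_CE(sat) = 0.2 V — impossible in the active region.
So the transistor is saturated. With V_CE = 0.2 V, I_C = (V_CC − 0.2)/R_C = 9/0.56 = 16.1 mA.
Check: β·I_B = 27.7 mA > I_C = 16.1 mA, confirming saturation.

saturation; I_C ≈ 16 mA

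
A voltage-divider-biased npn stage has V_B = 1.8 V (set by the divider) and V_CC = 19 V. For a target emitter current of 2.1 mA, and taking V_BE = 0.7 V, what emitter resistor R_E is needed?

R_E ≈ 0.52 kΩ

V_E = V_B − V_BE = 1.8 − 0.7 = 1.1 V.
R_E = V_E / I_E = 1.1 / 2.1 = 0.524 kΩ.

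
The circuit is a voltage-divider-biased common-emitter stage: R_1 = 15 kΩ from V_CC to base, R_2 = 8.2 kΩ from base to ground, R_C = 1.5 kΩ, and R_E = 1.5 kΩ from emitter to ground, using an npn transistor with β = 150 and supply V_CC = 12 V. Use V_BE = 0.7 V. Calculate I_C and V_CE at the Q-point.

I_C ≈ 2.3 mA, V_CE ≈ 5.1 V

Thevenize the base divider: V_Th = V_CC·R_2/(R_1+R_2) = 12×8.2/23.2 = 4.24 V, R_Th = R_1‖R_2 = 5.3 kΩ.
Base-emitter loop: V_Th = I_B·R_Th + V_BE + (β+1)I_B·R_E, so I_B = (4.24 − 0.7) / (5.3 + 151×1.5) = 0.0153 mA.
I_C = β·I_B = 150×0.0153 = 2.29 mA, and I_E = (β+1)I_B = 2.31 mA.
V_CE = V_CC − I_C·R_C − I_E·R_E = 12 − 2.29×1.5 − 2.31×1.5 = 5.1 V.
V_CE = 5.1 V > 0.2 V confirms active-region operation.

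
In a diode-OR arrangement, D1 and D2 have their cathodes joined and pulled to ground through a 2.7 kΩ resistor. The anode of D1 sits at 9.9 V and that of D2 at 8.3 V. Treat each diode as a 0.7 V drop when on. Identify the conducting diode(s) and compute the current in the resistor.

Assume both conduct. Then node N would need to be at both 9.9−0.7 = 9.2 V and 8.3−0.7 = 7.6 V, which is impossible.
Assume only D1 conducts: V_N = 9.9 − 0.7 = 9.2 V, so I_R = 9.2/2.7 = 3.41 mA.
Check D2: its anode-to-cathode voltage is 8.3 − 9.2 = -0.9 V < 0.7 V, so it is off. The assumption is consistent.

Only D1 conducts; I_R ≈ 3.4 mA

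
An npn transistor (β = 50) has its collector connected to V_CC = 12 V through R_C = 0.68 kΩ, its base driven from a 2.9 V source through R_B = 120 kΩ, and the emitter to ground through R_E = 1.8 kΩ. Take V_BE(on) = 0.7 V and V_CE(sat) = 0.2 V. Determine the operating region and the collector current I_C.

Assume active. Base-emitter loop: I_B = (V_BB − V_BE)/(R_B + (β+1)R_E) = (2.9 − 0.7)/(120 + 51×1.8) = 0.0104 mA.
I_C = β·I_B = 50×0.0104 = 0.519 mA.
V_CE = V_CC − I_C·R_C − I_E·R_E = 12 − 0.519×0.68 − 0.53×1.8 = 10.7 V > V_CE(sat), so the active-region assumption holds.

active; I_C ≈ 0.52 mA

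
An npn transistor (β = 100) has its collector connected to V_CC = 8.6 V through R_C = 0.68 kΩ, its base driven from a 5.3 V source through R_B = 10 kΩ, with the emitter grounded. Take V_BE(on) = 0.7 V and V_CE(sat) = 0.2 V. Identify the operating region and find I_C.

Assume active: I_B = (5.3 − 0.7)/10 = 0.46 mA, giving I_C = β·I_B = 46 mA.
But then V_CE = 8.6 − 46×0.68 = -22.7 V < V_CE(sat) = 0.2 V — impossible in the active region.
So the transistor is saturated. With V_CE = 0.2 V, I_C = (V_CC − 0.2)/R_C = 8.4/0.68 = 12.4 mA.
Check: β·I_B = 46 mA > I_C = 12.4 mA, confirming saturation.

saturation; I_C ≈ 12 mA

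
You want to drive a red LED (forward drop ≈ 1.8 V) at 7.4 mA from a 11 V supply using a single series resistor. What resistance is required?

The resistor drops V_S − V_D = 11 − 1.8 = 9.2 V at 7.4 mA.
R = 9.2 V / 7.4 mA = 1.24 kΩ.

R ≈ 1.2 kΩ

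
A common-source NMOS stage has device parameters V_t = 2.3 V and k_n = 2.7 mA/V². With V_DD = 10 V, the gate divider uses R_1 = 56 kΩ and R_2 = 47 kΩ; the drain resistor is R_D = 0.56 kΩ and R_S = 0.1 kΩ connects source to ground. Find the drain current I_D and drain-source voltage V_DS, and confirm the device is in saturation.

V_G = V_DD·R_2/(R_1+R_2) = 10×47/103 = 4.56 V.
Assume saturation: I_D = (k_n/2)(V_GS − V_t)² with V_GS = V_G − I_D·R_S = 4.56 − 0.1·I_D.
Substituting gives 0.0135·I_D² − 1.61·I_D + 6.91 = 0, with roots I_D = 4.46 or 115 mA.
The root I_D = 115 mA gives V_GS = -6.92 V ≤ V_t, so take I_D = 4.46 mA.
Then V_GS = 4.12 V and V_DS = V_DD − I_D(R_D+R_S) = 10 − 4.46×0.66 = 7.06 V.
Saturation requires V_DS ≥ V_GS − V_t = 1.82 V; 7.06 ≥ 1.82 ✓.

I_D ≈ 4.5 mA, V_DS ≈ 7.1 V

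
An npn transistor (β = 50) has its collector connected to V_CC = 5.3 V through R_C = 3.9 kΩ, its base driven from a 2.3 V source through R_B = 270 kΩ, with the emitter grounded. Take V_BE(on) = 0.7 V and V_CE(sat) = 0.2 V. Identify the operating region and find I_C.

Assume active. Base-emitter loop: I_B = (V_BB − V_BE)/R_B = (2.3 − 0.7)/270 = 0.00593 mA.
I_C = β·I_B = 50×0.00593 = 0.296 mA.
V_CE = V_CC − I_C·R_C = 5.3 − 0.296×3.9 = 4.14 V > V_CE(sat), so the active-region assumption holds.

active; I_C ≈ 0.3 mA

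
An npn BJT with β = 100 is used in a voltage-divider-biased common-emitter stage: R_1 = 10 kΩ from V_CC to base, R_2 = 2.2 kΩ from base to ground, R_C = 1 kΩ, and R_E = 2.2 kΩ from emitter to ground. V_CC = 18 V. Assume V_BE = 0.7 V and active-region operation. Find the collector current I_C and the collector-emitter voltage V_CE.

I_C ≈ 1.1 mA, V_CE ≈ 14 V

Thevenize the base divider: V_Th = V_CC·R_2/(R_1+R_2) = 18×2.2/12.2 = 3.25 V, R_Th = R_1‖R_2 = 1.8 kΩ.
Base-emitter loop: V_Th = I_B·R_Th + V_BE + (β+1)I_B·R_E, so I_B = (3.25 − 0.7) / (1.8 + 101×2.2) = 0.0114 mA.
I_C = β·I_B = 100×0.0114 = 1.14 mA, and I_E = (β+1)I_B = 1.15 mA.
V_CE = V_CC − I_C·R_C − I_E·R_E = 18 − 1.14×1 − 1.15×2.2 = 14.3 V.
V_CE = 14.3 V > 0.2 V confirms active-region operation.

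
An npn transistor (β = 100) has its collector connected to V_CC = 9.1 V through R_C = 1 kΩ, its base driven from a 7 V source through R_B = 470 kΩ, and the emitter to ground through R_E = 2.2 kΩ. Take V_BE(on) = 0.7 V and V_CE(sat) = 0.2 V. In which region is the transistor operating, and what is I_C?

Assume active. Base-emitter loop: I_B = (V_BB − V_BE)/(R_B + (β+1)R_E) = (7 − 0.7)/(470 + 101×2.2) = 0.0091 mA.
I_C = β·I_B = 100×0.0091 = 0.91 mA.
V_CE = V_CC − I_C·R_C − I_E·R_E = 9.1 − 0.91×1 − 0.919×2.2 = 6.17 V > V_CE(sat), so the active-region assumption holds.

active; I_C ≈ 0.91 mA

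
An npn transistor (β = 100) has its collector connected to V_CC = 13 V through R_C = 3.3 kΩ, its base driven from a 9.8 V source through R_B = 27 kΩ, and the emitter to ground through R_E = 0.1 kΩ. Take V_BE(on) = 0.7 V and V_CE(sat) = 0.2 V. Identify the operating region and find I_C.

Assume active: I_B = (9.8 − 0.7)/(27 + 101×0.1) = 0.245 mA, I_C = β·I_B = 24.5 mA.
Then V_CE = 13 − 24.5×3.3 − 24.8×0.1 = -70.4 V < 0.2 V — the active assumption fails.
Re-solve with V_CE = 0.2 V. KCL at the emitter: V_E/R_E = (V_BB−0.7−V_E)/R_B + (V_CC−0.2−V_E)/R_C, giving V_E = 0.408 V.
I_C = (V_CC − 0.2 − V_E)/R_C = (12.8 − 0.408)/3.3 = 3.76 mA.
Check: I_B = (9.1 − 0.408)/27 = 0.322 mA, and β·I_B = 32.2 mA > I_C, confirming saturation.

saturation; I_C ≈ 3.8 mA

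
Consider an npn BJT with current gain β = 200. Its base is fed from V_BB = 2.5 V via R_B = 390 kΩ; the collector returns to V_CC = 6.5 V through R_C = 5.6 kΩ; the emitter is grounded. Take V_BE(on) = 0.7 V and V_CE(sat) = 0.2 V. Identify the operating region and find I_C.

Assume active. Base-emitter loop: I_B = (V_BB − V_BE)/R_B = (2.5 − 0.7)/390 = 0.00462 mA.
I_C = β·I_B = 200×0.00462 = 0.923 mA.
V_CE = V_CC − I_C·R_C = 6.5 − 0.923×5.6 = 1.33 V > V_CE(sat), so the active-region assumption holds.

active; I_C ≈ 0.92 mA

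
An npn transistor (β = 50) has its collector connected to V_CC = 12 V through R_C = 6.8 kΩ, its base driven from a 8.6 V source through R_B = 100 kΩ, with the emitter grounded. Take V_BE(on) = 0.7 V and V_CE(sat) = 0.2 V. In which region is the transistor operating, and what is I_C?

Assume active: I_B = (8.6 − 0.7)/100 = 0.079 mA, giving I_C = β·I_B = 3.95 mA.
But then V_CE = 12 − 3.95×6.8 = -14.9 V < V_CE(sat) = 0.2 V — impossible in the active region.
So the transistor is saturated. With V_CE = 0.2 V, I_C = (V_CC − 0.2)/R_C = 11.8/6.8 = 1.74 mA.
Check: β·I_B = 3.95 mA > I_C = 1.74 mA, confirming saturation.

saturation; I_C ≈ 1.7 mA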